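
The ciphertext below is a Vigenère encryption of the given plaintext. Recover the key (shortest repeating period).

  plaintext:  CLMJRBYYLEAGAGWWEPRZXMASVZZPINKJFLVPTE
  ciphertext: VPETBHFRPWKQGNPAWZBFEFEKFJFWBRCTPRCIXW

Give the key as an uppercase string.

  i= 0: V-C = 19 → T
  i= 1: P-L =  4 → E
  i= 2: E-M = 18 → S
  i= 3: T-J = 10 → K
  i= 4: B-R = 10 → K
  i= 5: H-B =  6 → G
  i= 6: F-Y =  7 → H
  i= 7: R-Y = 19 → T
  i= 8: P-L =  4 → E
  i= 9: W-E = 18 → S
  i=10: K-A = 10 → K
  i=11: Q-G = 10 → K
  i=12: G-A =  6 → G
  i=13: N-G =  7 → H
  i=14: P-W = 19 → T
  i=15: A-W =  4 → E
  i=16: W-E = 18 → S
  i=17: Z-P = 10 → K
  i=18: B-R = 10 → K
  i=19: F-Z =  6 → G
  i=20: E-X =  7 → H
  i=21: F-M = 19 → T
  i=22: E-A =  4 → E
  i=23: K-S = 18 → S
  i=24: F-V = 10 → K
  i=25: J-Z = 10 → K
  i=26: F-Z =  6 → G
  i=27: W-P =  7 → H
  i=28: B-I = 19 → T
  i=29: R-N =  4 → E
  i=30: C-K = 18 → S
  i=31: T-J = 10 → K
  i=32: P-F = 10 → K
  i=33: R-L =  6 → G
  i=34: C-V =  7 → H
  i=35: I-P = 19 → T
  i=36: X-T =  4 → E
  i=37: W-E = 18 → S
  shifts repeat with period 7: TESKKGH

TESKKGH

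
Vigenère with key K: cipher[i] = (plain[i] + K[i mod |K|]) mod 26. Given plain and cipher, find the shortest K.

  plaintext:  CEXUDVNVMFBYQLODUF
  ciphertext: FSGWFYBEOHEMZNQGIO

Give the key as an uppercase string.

  i= 0: F-C =  3 → D
  i= 1: S-E = 14 → O
  i= 2: G-X =  9 → J
  i= 3: W-U =  2 → C
  i= 4: F-D =  2 → C
  i= 5: Y-V =  3 → D
  i= 6: B-N = 14 → O
  i= 7: E-V =  9 → J
  i= 8: O-M =  2 → C
  i= 9: H-F =  2 → C
  i=10: E-B =  3 → D
  i=11: M-Y = 14 → O
  i=12: Z-Q =  9 → J
  i=13: N-L =  2 → C
  i=14: Q-O =  2 → C
  i=15: G-D =  3 → D
  i=16: I-U = 14 → O
  i=17: O-F =  9 → J
  shifts repeat with period 5: DOJCC

DOJCC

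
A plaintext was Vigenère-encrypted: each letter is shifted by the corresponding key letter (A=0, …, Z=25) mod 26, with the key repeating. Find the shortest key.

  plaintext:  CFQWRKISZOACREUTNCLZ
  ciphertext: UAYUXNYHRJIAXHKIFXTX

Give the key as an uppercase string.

  i= 0: U-C = 18 → S
  i= 1: A-F = 21 → V
  i= 2: Y-Q =  8 → I
  i= 3: U-W = 24 → Y
  i= 4: X-R =  6 → G
  i= 5: N-K =  3 → D
  i= 6: Y-I = 16 → Q
  i= 7: H-S = 15 → P
  i= 8: R-Z = 18 → S
  i= 9: J-O = 21 → V
  i=10: I-A =  8 → I
  i=11: A-C = 24 → Y
  i=12: X-R =  6 → G
  i=13: H-E =  3 → D
  i=14: K-U = 16 → Q
  i=15: I-T = 15 → P
  i=16: F-N = 18 → S
  i=17: X-C = 21 → V
  i=18: T-L =  8 → I
  i=19: X-Z = 24 → Y
  shifts repeat with period 8: SVIYGDQP

SVIYGDQP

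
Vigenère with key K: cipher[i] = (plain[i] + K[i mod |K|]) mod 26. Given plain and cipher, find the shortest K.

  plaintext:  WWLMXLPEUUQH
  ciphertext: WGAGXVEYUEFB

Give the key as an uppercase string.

  i= 0: W-W =  0 → A
  i= 1: G-W = 10 → K
  i= 2: A-L = 15 → P
  i= 3: G-M = 20 → U
  i= 4: X-X =  0 → A
  i= 5: V-L = 10 → K
  i= 6: E-P = 15 → P
  i= 7: Y-E = 20 → U
  i= 8: U-U =  0 → A
  i= 9: E-U = 10 → K
  i=10: F-Q = 15 → P
  i=11: B-H = 20 → U
  shifts repeat with period 4: AKPU

AKPU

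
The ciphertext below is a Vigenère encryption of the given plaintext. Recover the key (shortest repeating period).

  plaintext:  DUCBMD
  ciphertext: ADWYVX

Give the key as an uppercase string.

  i= 0: A-D = 23 → X
  i= 1: D-U =  9 → J
  i= 2: W-C = 20 → U
  i= 3: Y-B = 23 → X
  i= 4: V-M =  9 → J
  i= 5: X-D = 20 → U
  shifts repeat with period 3: XJU

XJU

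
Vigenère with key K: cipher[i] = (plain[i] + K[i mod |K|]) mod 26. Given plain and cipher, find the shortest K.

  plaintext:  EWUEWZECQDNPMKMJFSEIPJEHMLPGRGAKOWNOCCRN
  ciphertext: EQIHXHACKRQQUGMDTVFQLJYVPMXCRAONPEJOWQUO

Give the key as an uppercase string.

AUODBIW

  i= 0: E-E =  0 → A
  i= 1: Q-W = 20 → U
  i= 2: I-U = 14 → O
  i= 3: H-E =  3 → D
  i= 4: X-W =  1 → B
  i= 5: H-Z =  8 → I
  i= 6: A-E = 22 → W
  i= 7: C-C =  0 → A
  i= 8: K-Q = 20 → U
  i= 9: R-D = 14 → O
  i=10: Q-N =  3 → D
  i=11: Q-P =  1 → B
  i=12: U-M =  8 → I
  i=13: G-K = 22 → W
  i=14: M-M =  0 → A
  i=15: D-J = 20 → U
  i=16: T-F = 14 → O
  i=17: V-S =  3 → D
  i=18: F-E =  1 → B
  i=19: Q-I =  8 → I
  i=20: L-P = 22 → W
  i=21: J-J =  0 → A
  i=22: Y-E = 20 → U
  i=23: V-H = 14 → O
  i=24: P-M =  3 → D
  i=25: M-L =  1 → B
  i=26: X-P =  8 → I
  i=27: C-G = 22 → W
  i=28: R-R =  0 → A
  i=29: A-G = 20 → U
  i=30: O-A = 14 → O
  i=31: N-K =  3 → D
  i=32: P-O =  1 → B
  i=33: E-W =  8 → I
  i=34: J-N = 22 → W
  i=35: O-O =  0 → A
  i=36: W-C = 20 → U
  i=37: Q-C = 14 → O
  i=38: U-R =  3 → D
  i=39: O-N =  1 → B
  shifts repeat with period 7: AUODBIW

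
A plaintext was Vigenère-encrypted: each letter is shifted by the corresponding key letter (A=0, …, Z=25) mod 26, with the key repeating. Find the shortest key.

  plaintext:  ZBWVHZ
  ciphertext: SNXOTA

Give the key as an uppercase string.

TMB

  i= 0: S-Z = 19 → T
  i= 1: N-B = 12 → M
  i= 2: X-W =  1 → B
  i= 3: O-V = 19 → T
  i= 4: T-H = 12 → M
  i= 5: A-Z =  1 → B
  shifts repeat with period 3: TMB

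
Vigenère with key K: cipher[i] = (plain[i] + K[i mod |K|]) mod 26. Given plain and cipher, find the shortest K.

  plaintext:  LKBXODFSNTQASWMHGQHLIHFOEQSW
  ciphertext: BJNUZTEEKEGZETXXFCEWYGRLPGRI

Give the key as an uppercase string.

QZMXL

  i= 0: B-L = 16 → Q
  i= 1: J-K = 25 → Z
  i= 2: N-B = 12 → M
  i= 3: U-X = 23 → X
  i= 4: Z-O = 11 → L
  i= 5: T-D = 16 → Q
  i= 6: E-F = 25 → Z
  i= 7: E-S = 12 → M
  i= 8: K-N = 23 → X
  i= 9: E-T = 11 → L
  i=10: G-Q = 16 → Q
  i=11: Z-A = 25 → Z
  i=12: E-S = 12 → M
  i=13: T-W = 23 → X
  i=14: X-M = 11 → L
  i=15: X-H = 16 → Q
  i=16: F-G = 25 → Z
  i=17: C-Q = 12 → M
  i=18: E-H = 23 → X
  i=19: W-L = 11 → L
  i=20: Y-I = 16 → Q
  i=21: G-H = 25 → Z
  i=22: R-F = 12 → M
  i=23: L-O = 23 → X
  i=24: P-E = 11 → L
  i=25: G-Q = 16 → Q
  i=26: R-S = 25 → Z
  i=27: I-W = 12 → M
  shifts repeat with period 5: QZMXL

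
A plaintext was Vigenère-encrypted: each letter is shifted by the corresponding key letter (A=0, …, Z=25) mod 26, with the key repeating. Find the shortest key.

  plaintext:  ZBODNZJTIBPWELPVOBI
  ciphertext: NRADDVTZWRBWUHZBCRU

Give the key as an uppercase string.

  i= 0: N-Z = 14 → O
  i= 1: R-B = 16 → Q
  i= 2: A-O = 12 → M
  i= 3: D-D =  0 → A
  i= 4: D-N = 16 → Q
  i= 5: V-Z = 22 → W
  i= 6: T-J = 10 → K
  i= 7: Z-T =  6 → G
  i= 8: W-I = 14 → O
  i= 9: R-B = 16 → Q
  i=10: B-P = 12 → M
  i=11: W-W =  0 → A
  i=12: U-E = 16 → Q
  i=13: H-L = 22 → W
  i=14: Z-P = 10 → K
  i=15: B-V =  6 → G
  i=16: C-O = 14 → O
  i=17: R-B = 16 → Q
  i=18: U-I = 12 → M
  shifts repeat with period 8: OQMAQWKG

OQMAQWKG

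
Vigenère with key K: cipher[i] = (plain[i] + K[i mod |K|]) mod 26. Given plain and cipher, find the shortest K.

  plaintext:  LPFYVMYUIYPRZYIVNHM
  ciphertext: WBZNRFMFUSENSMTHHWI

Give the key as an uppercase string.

  i= 0: W-L = 11 → L
  i= 1: B-P = 12 → M
  i= 2: Z-F = 20 → U
  i= 3: N-Y = 15 → P
  i= 4: R-V = 22 → W
  i= 5: F-M = 19 → T
  i= 6: M-Y = 14 → O
  i= 7: F-U = 11 → L
  i= 8: U-I = 12 → M
  i= 9: S-Y = 20 → U
  i=10: E-P = 15 → P
  i=11: N-R = 22 → W
  i=12: S-Z = 19 → T
  i=13: M-Y = 14 → O
  i=14: T-I = 11 → L
  i=15: H-V = 12 → M
  i=16: H-N = 20 → U
  i=17: W-H = 15 → P
  i=18: I-M = 22 → W
  shifts repeat with period 7: LMUPWTO

LMUPWTO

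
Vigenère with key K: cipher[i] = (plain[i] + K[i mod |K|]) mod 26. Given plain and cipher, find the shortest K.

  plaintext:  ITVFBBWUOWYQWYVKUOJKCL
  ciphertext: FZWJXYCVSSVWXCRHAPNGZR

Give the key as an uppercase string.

  i= 0: F-I = 23 → X
  i= 1: Z-T =  6 → G
  i= 2: W-V =  1 → B
  i= 3: J-F =  4 → E
  i= 4: X-B = 22 → W
  i= 5: Y-B = 23 → X
  i= 6: C-W =  6 → G
  i= 7: V-U =  1 → B
  i= 8: S-O =  4 → E
  i= 9: S-W = 22 → W
  i=10: V-Y = 23 → X
  i=11: W-Q =  6 → G
  i=12: X-W =  1 → B
  i=13: C-Y =  4 → E
  i=14: R-V = 22 → W
  i=15: H-K = 23 → X
  i=16: A-U =  6 → G
  i=17: P-O =  1 → B
  i=18: N-J =  4 → E
  i=19: G-K = 22 → W
  i=20: Z-C = 23 → X
  i=21: R-L =  6 → G
  shifts repeat with period 5: XGBEW

XGBEW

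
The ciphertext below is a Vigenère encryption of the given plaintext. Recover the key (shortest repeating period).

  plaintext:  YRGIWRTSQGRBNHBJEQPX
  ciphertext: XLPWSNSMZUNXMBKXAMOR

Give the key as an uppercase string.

  i= 0: X-Y = 25 → Z
  i= 1: L-R = 20 → U
  i= 2: P-G =  9 → J
  i= 3: W-I = 14 → O
  i= 4: S-W = 22 → W
  i= 5: N-R = 22 → W
  i= 6: S-T = 25 → Z
  i= 7: M-S = 20 → U
  i= 8: Z-Q =  9 → J
  i= 9: U-G = 14 → O
  i=10: N-R = 22 → W
  i=11: X-B = 22 → W
  i=12: M-N = 25 → Z
  i=13: B-H = 20 → U
  i=14: K-B =  9 → J
  i=15: X-J = 14 → O
  i=16: A-E = 22 → W
  i=17: M-Q = 22 → W
  i=18: O-P = 25 → Z
  i=19: R-X = 20 → U
  shifts repeat with period 6: ZUJOWW

ZUJOWW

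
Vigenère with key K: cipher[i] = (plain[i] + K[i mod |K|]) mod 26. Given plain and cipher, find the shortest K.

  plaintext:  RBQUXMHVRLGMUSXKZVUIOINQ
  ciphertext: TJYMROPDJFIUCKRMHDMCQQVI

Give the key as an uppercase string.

  i= 0: T-R =  2 → C
  i= 1: J-B =  8 → I
  i= 2: Y-Q =  8 → I
  i= 3: M-U = 18 → S
  i= 4: R-X = 20 → U
  i= 5: O-M =  2 → C
  i= 6: P-H =  8 → I
  i= 7: D-V =  8 → I
  i= 8: J-R = 18 → S
  i= 9: F-L = 20 → U
  i=10: I-G =  2 → C
  i=11: U-M =  8 → I
  i=12: C-U =  8 → I
  i=13: K-S = 18 → S
  i=14: R-X = 20 → U
  i=15: M-K =  2 → C
  i=16: H-Z =  8 → I
  i=17: D-V =  8 → I
  i=18: M-U = 18 → S
  i=19: C-I = 20 → U
  i=20: Q-O =  2 → C
  i=21: Q-I =  8 → I
  i=22: V-N =  8 → I
  i=23: I-Q = 18 → S
  shifts repeat with period 5: CIISU

CIISU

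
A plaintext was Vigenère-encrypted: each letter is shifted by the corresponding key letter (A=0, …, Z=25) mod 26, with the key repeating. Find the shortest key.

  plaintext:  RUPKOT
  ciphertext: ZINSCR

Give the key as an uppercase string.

IOY

  i= 0: Z-R =  8 → I
  i= 1: I-U = 14 → O
  i= 2: N-P = 24 → Y
  i= 3: S-K =  8 → I
  i= 4: C-O = 14 → O
  i= 5: R-T = 24 → Y
  shifts repeat with period 3: IOY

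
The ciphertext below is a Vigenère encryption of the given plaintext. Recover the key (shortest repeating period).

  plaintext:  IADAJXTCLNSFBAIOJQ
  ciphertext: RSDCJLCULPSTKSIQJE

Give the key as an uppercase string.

  i= 0: R-I =  9 → J
  i= 1: S-A = 18 → S
  i= 2: D-D =  0 → A
  i= 3: C-A =  2 → C
  i= 4: J-J =  0 → A
  i= 5: L-X = 14 → O
  i= 6: C-T =  9 → J
  i= 7: U-C = 18 → S
  i= 8: L-L =  0 → A
  i= 9: P-N =  2 → C
  i=10: S-S =  0 → A
  i=11: T-F = 14 → O
  i=12: K-B =  9 → J
  i=13: S-A = 18 → S
  i=14: I-I =  0 → A
  i=15: Q-O =  2 → C
  i=16: J-J =  0 → A
  i=17: E-Q = 14 → O
  shifts repeat with period 6: JSACAO

JSACAO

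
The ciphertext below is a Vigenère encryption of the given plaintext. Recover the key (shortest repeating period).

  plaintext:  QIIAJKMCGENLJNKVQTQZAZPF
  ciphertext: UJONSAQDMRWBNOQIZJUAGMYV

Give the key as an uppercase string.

EBGNJQ

  i= 0: U-Q =  4 → E
  i= 1: J-I =  1 → B
  i= 2: O-I =  6 → G
  i= 3: N-A = 13 → N
  i= 4: S-J =  9 → J
  i= 5: A-K = 16 → Q
  i= 6: Q-M =  4 → E
  i= 7: D-C =  1 → B
  i= 8: M-G =  6 → G
  i= 9: R-E = 13 → N
  i=10: W-N =  9 → J
  i=11: B-L = 16 → Q
  i=12: N-J =  4 → E
  i=13: O-N =  1 → B
  i=14: Q-K =  6 → G
  i=15: I-V = 13 → N
  i=16: Z-Q =  9 → J
  i=17: J-T = 16 → Q
  i=18: U-Q =  4 → E
  i=19: A-Z =  1 → B
  i=20: G-A =  6 → G
  i=21: M-Z = 13 → N
  i=22: Y-P =  9 → J
  i=23: V-F = 16 → Q
  shifts repeat with period 6: EBGNJQ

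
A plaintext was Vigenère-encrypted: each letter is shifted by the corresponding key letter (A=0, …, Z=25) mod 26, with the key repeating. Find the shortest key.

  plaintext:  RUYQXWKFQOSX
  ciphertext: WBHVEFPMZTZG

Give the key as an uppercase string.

  i= 0: W-R =  5 → F
  i= 1: B-U =  7 → H
  i= 2: H-Y =  9 → J
  i= 3: V-Q =  5 → F
  i= 4: E-X =  7 → H
  i= 5: F-W =  9 → J
  i= 6: P-K =  5 → F
  i= 7: M-F =  7 → H
  i= 8: Z-Q =  9 → J
  i= 9: T-O =  5 → F
  i=10: Z-S =  7 → H
  i=11: G-X =  9 → J
  shifts repeat with period 3: FHJ

FHJ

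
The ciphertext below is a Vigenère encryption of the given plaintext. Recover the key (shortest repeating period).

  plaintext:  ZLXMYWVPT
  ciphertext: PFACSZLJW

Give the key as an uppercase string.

  i= 0: P-Z = 16 → Q
  i= 1: F-L = 20 → U
  i= 2: A-X =  3 → D
  i= 3: C-M = 16 → Q
  i= 4: S-Y = 20 → U
  i= 5: Z-W =  3 → D
  i= 6: L-V = 16 → Q
  i= 7: J-P = 20 → U
  i= 8: W-T =  3 → D
  shifts repeat with period 3: QUD

QUD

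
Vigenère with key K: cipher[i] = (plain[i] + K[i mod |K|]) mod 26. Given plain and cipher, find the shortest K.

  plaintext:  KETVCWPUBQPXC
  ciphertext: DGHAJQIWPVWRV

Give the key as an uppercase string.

  i= 0: D-K = 19 → T
  i= 1: G-E =  2 → C
  i= 2: H-T = 14 → O
  i= 3: A-V =  5 → F
  i= 4: J-C =  7 → H
  i= 5: Q-W = 20 → U
  i= 6: I-P = 19 → T
  i= 7: W-U =  2 → C
  i= 8: P-B = 14 → O
  i= 9: V-Q =  5 → F
  i=10: W-P =  7 → H
  i=11: R-X = 20 → U
  i=12: V-C = 19 → T
  shifts repeat with period 6: TCOFHU

TCOFHU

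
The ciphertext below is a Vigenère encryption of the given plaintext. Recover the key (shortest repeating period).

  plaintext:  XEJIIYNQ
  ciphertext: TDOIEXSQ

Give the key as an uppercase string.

WZFA

  i= 0: T-X = 22 → W
  i= 1: D-E = 25 → Z
  i= 2: O-J =  5 → F
  i= 3: I-I =  0 → A
  i= 4: E-I = 22 → W
  i= 5: X-Y = 25 → Z
  i= 6: S-N =  5 → F
  i= 7: Q-Q =  0 → A
  shifts repeat with period 4: WZFA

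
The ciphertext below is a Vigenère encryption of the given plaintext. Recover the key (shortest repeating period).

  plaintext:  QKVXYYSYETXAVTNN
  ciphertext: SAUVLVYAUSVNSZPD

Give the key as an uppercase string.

CQZYNXG

  i= 0: S-Q =  2 → C
  i= 1: A-K = 16 → Q
  i= 2: U-V = 25 → Z
  i= 3: V-X = 24 → Y
  i= 4: L-Y = 13 → N
  i= 5: V-Y = 23 → X
  i= 6: Y-S =  6 → G
  i= 7: A-Y =  2 → C
  i= 8: U-E = 16 → Q
  i= 9: S-T = 25 → Z
  i=10: V-X = 24 → Y
  i=11: N-A = 13 → N
  i=12: S-V = 23 → X
  i=13: Z-T =  6 → G
  i=14: P-N =  2 → C
  i=15: D-N = 16 → Q
  shifts repeat with period 7: CQZYNXG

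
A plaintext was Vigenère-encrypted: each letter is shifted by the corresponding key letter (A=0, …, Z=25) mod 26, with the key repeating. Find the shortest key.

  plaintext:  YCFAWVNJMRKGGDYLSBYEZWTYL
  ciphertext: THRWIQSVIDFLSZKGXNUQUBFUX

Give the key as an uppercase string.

VFMWM

  i= 0: T-Y = 21 → V
  i= 1: H-C =  5 → F
  i= 2: R-F = 12 → M
  i= 3: W-A = 22 → W
  i= 4: I-W = 12 → M
  i= 5: Q-V = 21 → V
  i= 6: S-N =  5 → F
  i= 7: V-J = 12 → M
  i= 8: I-M = 22 → W
  i= 9: D-R = 12 → M
  i=10: F-K = 21 → V
  i=11: L-G =  5 → F
  i=12: S-G = 12 → M
  i=13: Z-D = 22 → W
  i=14: K-Y = 12 → M
  i=15: G-L = 21 → V
  i=16: X-S =  5 → F
  i=17: N-B = 12 → M
  i=18: U-Y = 22 → W
  i=19: Q-E = 12 → M
  i=20: U-Z = 21 → V
  i=21: B-W =  5 → F
  i=22: F-T = 12 → M
  i=23: U-Y = 22 → W
  i=24: X-L = 12 → M
  shifts repeat with period 5: VFMWM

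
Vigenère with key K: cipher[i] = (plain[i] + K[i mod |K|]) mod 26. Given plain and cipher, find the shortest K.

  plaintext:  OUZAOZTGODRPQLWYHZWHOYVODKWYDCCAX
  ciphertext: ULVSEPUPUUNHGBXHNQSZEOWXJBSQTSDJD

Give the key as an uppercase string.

GRWSQQBJ

  i= 0: U-O =  6 → G
  i= 1: L-U = 17 → R
  i= 2: V-Z = 22 → W
  i= 3: S-A = 18 → S
  i= 4: E-O = 16 → Q
  i= 5: P-Z = 16 → Q
  i= 6: U-T =  1 → B
  i= 7: P-G =  9 → J
  i= 8: U-O =  6 → G
  i= 9: U-D = 17 → R
  i=10: N-R = 22 → W
  i=11: H-P = 18 → S
  i=12: G-Q = 16 → Q
  i=13: B-L = 16 → Q
  i=14: X-W =  1 → B
  i=15: H-Y =  9 → J
  i=16: N-H =  6 → G
  i=17: Q-Z = 17 → R
  i=18: S-W = 22 → W
  i=19: Z-H = 18 → S
  i=20: E-O = 16 → Q
  i=21: O-Y = 16 → Q
  i=22: W-V =  1 → B
  i=23: X-O =  9 → J
  i=24: J-D =  6 → G
  i=25: B-K = 17 → R
  i=26: S-W = 22 → W
  i=27: Q-Y = 18 → S
  i=28: T-D = 16 → Q
  i=29: S-C = 16 → Q
  i=30: D-C =  1 → B
  i=31: J-A =  9 → J
  i=32: D-X =  6 → G
  shifts repeat with period 8: GRWSQQBJ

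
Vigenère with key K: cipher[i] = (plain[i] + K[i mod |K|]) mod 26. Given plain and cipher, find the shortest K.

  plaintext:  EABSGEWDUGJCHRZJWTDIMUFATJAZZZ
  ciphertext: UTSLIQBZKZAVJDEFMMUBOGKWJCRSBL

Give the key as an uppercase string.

  i= 0: U-E = 16 → Q
  i= 1: T-A = 19 → T
  i= 2: S-B = 17 → R
  i= 3: L-S = 19 → T
  i= 4: I-G =  2 → C
  i= 5: Q-E = 12 → M
  i= 6: B-W =  5 → F
  i= 7: Z-D = 22 → W
  i= 8: K-U = 16 → Q
  i= 9: Z-G = 19 → T
  i=10: A-J = 17 → R
  i=11: V-C = 19 → T
  i=12: J-H =  2 → C
  i=13: D-R = 12 → M
  i=14: E-Z =  5 → F
  i=15: F-J = 22 → W
  i=16: M-W = 16 → Q
  i=17: M-T = 19 → T
  i=18: U-D = 17 → R
  i=19: B-I = 19 → T
  i=20: O-M =  2 → C
  i=21: G-U = 12 → M
  i=22: K-F =  5 → F
  i=23: W-A = 22 → W
  i=24: J-T = 16 → Q
  i=25: C-J = 19 → T
  i=26: R-A = 17 → R
  i=27: S-Z = 19 → T
  i=28: B-Z =  2 → C
  i=29: L-Z = 12 → M
  shifts repeat with period 8: QTRTCMFW

QTRTCMFW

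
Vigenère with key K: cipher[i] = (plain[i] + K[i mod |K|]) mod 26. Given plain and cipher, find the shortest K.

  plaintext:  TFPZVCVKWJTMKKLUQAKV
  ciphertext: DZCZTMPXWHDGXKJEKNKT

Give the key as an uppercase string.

  i= 0: D-T = 10 → K
  i= 1: Z-F = 20 → U
  i= 2: C-P = 13 → N
  i= 3: Z-Z =  0 → A
  i= 4: T-V = 24 → Y
  i= 5: M-C = 10 → K
  i= 6: P-V = 20 → U
  i= 7: X-K = 13 → N
  i= 8: W-W =  0 → A
  i= 9: H-J = 24 → Y
  i=10: D-T = 10 → K
  i=11: G-M = 20 → U
  i=12: X-K = 13 → N
  i=13: K-K =  0 → A
  i=14: J-L = 24 → Y
  i=15: E-U = 10 → K
  i=16: K-Q = 20 → U
  i=17: N-A = 13 → N
  i=18: K-K =  0 → A
  i=19: T-V = 24 → Y
  shifts repeat with period 5: KUNAY

KUNAY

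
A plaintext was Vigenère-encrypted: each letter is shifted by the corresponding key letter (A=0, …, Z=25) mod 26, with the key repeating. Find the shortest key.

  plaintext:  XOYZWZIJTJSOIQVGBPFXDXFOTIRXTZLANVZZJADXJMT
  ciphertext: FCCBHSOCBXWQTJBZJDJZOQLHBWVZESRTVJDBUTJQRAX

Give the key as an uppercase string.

IOECLTGT

  i= 0: F-X =  8 → I
  i= 1: C-O = 14 → O
  i= 2: C-Y =  4 → E
  i= 3: B-Z =  2 → C
  i= 4: H-W = 11 → L
  i= 5: S-Z = 19 → T
  i= 6: O-I =  6 → G
  i= 7: C-J = 19 → T
  i= 8: B-T =  8 → I
  i= 9: X-J = 14 → O
  i=10: W-S =  4 → E
  i=11: Q-O =  2 → C
  i=12: T-I = 11 → L
  i=13: J-Q = 19 → T
  i=14: B-V =  6 → G
  i=15: Z-G = 19 → T
  i=16: J-B =  8 → I
  i=17: D-P = 14 → O
  i=18: J-F =  4 → E
  i=19: Z-X =  2 → C
  i=20: O-D = 11 → L
  i=21: Q-X = 19 → T
  i=22: L-F =  6 → G
  i=23: H-O = 19 → T
  i=24: B-T =  8 → I
  i=25: W-I = 14 → O
  i=26: V-R =  4 → E
  i=27: Z-X =  2 → C
  i=28: E-T = 11 → L
  i=29: S-Z = 19 → T
  i=30: R-L =  6 → G
  i=31: T-A = 19 → T
  i=32: V-N =  8 → I
  i=33: J-V = 14 → O
  i=34: D-Z =  4 → E
  i=35: B-Z =  2 → C
  i=36: U-J = 11 → L
  i=37: T-A = 19 → T
  i=38: J-D =  6 → G
  i=39: Q-X = 19 → T
  i=40: R-J =  8 → I
  i=41: A-M = 14 → O
  i=42: X-T =  4 → E
  shifts repeat with period 8: IOECLTGT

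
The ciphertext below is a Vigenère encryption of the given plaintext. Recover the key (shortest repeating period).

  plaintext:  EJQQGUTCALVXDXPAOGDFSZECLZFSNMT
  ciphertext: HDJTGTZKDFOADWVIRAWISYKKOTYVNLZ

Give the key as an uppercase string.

DUTDAZGI

  i= 0: H-E =  3 → D
  i= 1: D-J = 20 → U
  i= 2: J-Q = 19 → T
  i= 3: T-Q =  3 → D
  i= 4: G-G =  0 → A
  i= 5: T-U = 25 → Z
  i= 6: Z-T =  6 → G
  i= 7: K-C =  8 → I
  i= 8: D-A =  3 → D
  i= 9: F-L = 20 → U
  i=10: O-V = 19 → T
  i=11: A-X =  3 → D
  i=12: D-D =  0 → A
  i=13: W-X = 25 → Z
  i=14: V-P =  6 → G
  i=15: I-A =  8 → I
  i=16: R-O =  3 → D
  i=17: A-G = 20 → U
  i=18: W-D = 19 → T
  i=19: I-F =  3 → D
  i=20: S-S =  0 → A
  i=21: Y-Z = 25 → Z
  i=22: K-E =  6 → G
  i=23: K-C =  8 → I
  i=24: O-L =  3 → D
  i=25: T-Z = 20 → U
  i=26: Y-F = 19 → T
  i=27: V-S =  3 → D
  i=28: N-N =  0 → A
  i=29: L-M = 25 → Z
  i=30: Z-T =  6 → G
  shifts repeat with period 8: DUTDAZGI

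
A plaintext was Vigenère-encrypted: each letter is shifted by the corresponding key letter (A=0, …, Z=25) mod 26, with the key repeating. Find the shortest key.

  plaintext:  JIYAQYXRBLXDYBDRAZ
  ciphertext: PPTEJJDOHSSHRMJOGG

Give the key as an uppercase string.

  i= 0: P-J =  6 → G
  i= 1: P-I =  7 → H
  i= 2: T-Y = 21 → V
  i= 3: E-A =  4 → E
  i= 4: J-Q = 19 → T
  i= 5: J-Y = 11 → L
  i= 6: D-X =  6 → G
  i= 7: O-R = 23 → X
  i= 8: H-B =  6 → G
  i= 9: S-L =  7 → H
  i=10: S-X = 21 → V
  i=11: H-D =  4 → E
  i=12: R-Y = 19 → T
  i=13: M-B = 11 → L
  i=14: J-D =  6 → G
  i=15: O-R = 23 → X
  i=16: G-A =  6 → G
  i=17: G-Z =  7 → H
  shifts repeat with period 8: GHVETLGX

GHVETLGX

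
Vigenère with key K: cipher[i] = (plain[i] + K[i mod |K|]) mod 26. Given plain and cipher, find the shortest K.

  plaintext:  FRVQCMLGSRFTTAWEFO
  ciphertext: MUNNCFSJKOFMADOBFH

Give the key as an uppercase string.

  i= 0: M-F =  7 → H
  i= 1: U-R =  3 → D
  i= 2: N-V = 18 → S
  i= 3: N-Q = 23 → X
  i= 4: C-C =  0 → A
  i= 5: F-M = 19 → T
  i= 6: S-L =  7 → H
  i= 7: J-G =  3 → D
  i= 8: K-S = 18 → S
  i= 9: O-R = 23 → X
  i=10: F-F =  0 → A
  i=11: M-T = 19 → T
  i=12: A-T =  7 → H
  i=13: D-A =  3 → D
  i=14: O-W = 18 → S
  i=15: B-E = 23 → X
  i=16: F-F =  0 → A
  i=17: H-O = 19 → T
  shifts repeat with period 6: HDSXAT

HDSXAT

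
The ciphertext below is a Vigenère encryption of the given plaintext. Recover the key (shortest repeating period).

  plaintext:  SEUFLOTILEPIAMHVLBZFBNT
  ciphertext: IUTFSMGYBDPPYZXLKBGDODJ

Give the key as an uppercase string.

  i= 0: I-S = 16 → Q
  i= 1: U-E = 16 → Q
  i= 2: T-U = 25 → Z
  i= 3: F-F =  0 → A
  i= 4: S-L =  7 → H
  i= 5: M-O = 24 → Y
  i= 6: G-T = 13 → N
  i= 7: Y-I = 16 → Q
  i= 8: B-L = 16 → Q
  i= 9: D-E = 25 → Z
  i=10: P-P =  0 → A
  i=11: P-I =  7 → H
  i=12: Y-A = 24 → Y
  i=13: Z-M = 13 → N
  i=14: X-H = 16 → Q
  i=15: L-V = 16 → Q
  i=16: K-L = 25 → Z
  i=17: B-B =  0 → A
  i=18: G-Z =  7 → H
  i=19: D-F = 24 → Y
  i=20: O-B = 13 → N
  i=21: D-N = 16 → Q
  i=22: J-T = 16 → Q
  shifts repeat with period 7: QQZAHYN

QQZAHYN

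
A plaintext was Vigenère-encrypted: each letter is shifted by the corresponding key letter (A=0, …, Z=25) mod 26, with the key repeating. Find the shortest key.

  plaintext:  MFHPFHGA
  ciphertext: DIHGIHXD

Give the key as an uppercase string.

RDA

  i= 0: D-M = 17 → R
  i= 1: I-F =  3 → D
  i= 2: H-H =  0 → A
  i= 3: G-P = 17 → R
  i= 4: I-F =  3 → D
  i= 5: H-H =  0 → A
  i= 6: X-G = 17 → R
  i= 7: D-A =  3 → D
  shifts repeat with period 3: RDA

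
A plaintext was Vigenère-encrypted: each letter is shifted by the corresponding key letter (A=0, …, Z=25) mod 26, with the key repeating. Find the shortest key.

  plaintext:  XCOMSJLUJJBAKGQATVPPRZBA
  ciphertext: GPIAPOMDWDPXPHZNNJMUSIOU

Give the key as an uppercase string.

  i= 0: G-X =  9 → J
  i= 1: P-C = 13 → N
  i= 2: I-O = 20 → U
  i= 3: A-M = 14 → O
  i= 4: P-S = 23 → X
  i= 5: O-J =  5 → F
  i= 6: M-L =  1 → B
  i= 7: D-U =  9 → J
  i= 8: W-J = 13 → N
  i= 9: D-J = 20 → U
  i=10: P-B = 14 → O
  i=11: X-A = 23 → X
  i=12: P-K =  5 → F
  i=13: H-G =  1 → B
  i=14: Z-Q =  9 → J
  i=15: N-A = 13 → N
  i=16: N-T = 20 → U
  i=17: J-V = 14 → O
  i=18: M-P = 23 → X
  i=19: U-P =  5 → F
  i=20: S-R =  1 → B
  i=21: I-Z =  9 → J
  i=22: O-B = 13 → N
  i=23: U-A = 20 → U
  shifts repeat with period 7: JNUOXFB

JNUOXFB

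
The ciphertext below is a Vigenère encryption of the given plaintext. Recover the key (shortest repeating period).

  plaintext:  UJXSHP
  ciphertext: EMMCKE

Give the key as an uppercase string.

  i= 0: E-U = 10 → K
  i= 1: M-J =  3 → D
  i= 2: M-X = 15 → P
  i= 3: C-S = 10 → K
  i= 4: K-H =  3 → D
  i= 5: E-P = 15 → P
  shifts repeat with period 3: KDP

KDP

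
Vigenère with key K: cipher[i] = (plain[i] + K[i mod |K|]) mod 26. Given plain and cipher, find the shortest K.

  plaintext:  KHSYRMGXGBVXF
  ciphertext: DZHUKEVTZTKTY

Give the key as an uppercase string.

TSPW

  i= 0: D-K = 19 → T
  i= 1: Z-H = 18 → S
  i= 2: H-S = 15 → P
  i= 3: U-Y = 22 → W
  i= 4: K-R = 19 → T
  i= 5: E-M = 18 → S
  i= 6: V-G = 15 → P
  i= 7: T-X = 22 → W
  i= 8: Z-G = 19 → T
  i= 9: T-B = 18 → S
  i=10: K-V = 15 → P
  i=11: T-X = 22 → W
  i=12: Y-F = 19 → T
  shifts repeat with period 4: TSPW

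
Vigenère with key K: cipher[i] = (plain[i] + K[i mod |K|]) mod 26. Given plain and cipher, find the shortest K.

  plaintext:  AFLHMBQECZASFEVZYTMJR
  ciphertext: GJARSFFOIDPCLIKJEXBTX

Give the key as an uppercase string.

  i= 0: G-A =  6 → G
  i= 1: J-F =  4 → E
  i= 2: A-L = 15 → P
  i= 3: R-H = 10 → K
  i= 4: S-M =  6 → G
  i= 5: F-B =  4 → E
  i= 6: F-Q = 15 → P
  i= 7: O-E = 10 → K
  i= 8: I-C =  6 → G
  i= 9: D-Z =  4 → E
  i=10: P-A = 15 → P
  i=11: C-S = 10 → K
  i=12: L-F =  6 → G
  i=13: I-E =  4 → E
  i=14: K-V = 15 → P
  i=15: J-Z = 10 → K
  i=16: E-Y =  6 → G
  i=17: X-T =  4 → E
  i=18: B-M = 15 → P
  i=19: T-J = 10 → K
  i=20: X-R =  6 → G
  shifts repeat with period 4: GEPK

GEPK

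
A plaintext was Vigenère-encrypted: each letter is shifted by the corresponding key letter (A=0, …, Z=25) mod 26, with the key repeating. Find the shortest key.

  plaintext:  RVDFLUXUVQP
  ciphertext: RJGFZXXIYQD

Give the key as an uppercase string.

AOD

  i= 0: R-R =  0 → A
  i= 1: J-V = 14 → O
  i= 2: G-D =  3 → D
  i= 3: F-F =  0 → A
  i= 4: Z-L = 14 → O
  i= 5: X-U =  3 → D
  i= 6: X-X =  0 → A
  i= 7: I-U = 14 → O
  i= 8: Y-V =  3 → D
  i= 9: Q-Q =  0 → A
  i=10: D-P = 14 → O
  shifts repeat with period 3: AOD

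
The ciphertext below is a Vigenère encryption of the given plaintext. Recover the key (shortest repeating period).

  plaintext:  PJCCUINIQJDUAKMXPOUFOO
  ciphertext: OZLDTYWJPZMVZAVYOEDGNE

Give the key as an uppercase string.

ZQJB

  i= 0: O-P = 25 → Z
  i= 1: Z-J = 16 → Q
  i= 2: L-C =  9 → J
  i= 3: D-C =  1 → B
  i= 4: T-U = 25 → Z
  i= 5: Y-I = 16 → Q
  i= 6: W-N =  9 → J
  i= 7: J-I =  1 → B
  i= 8: P-Q = 25 → Z
  i= 9: Z-J = 16 → Q
  i=10: M-D =  9 → J
  i=11: V-U =  1 → B
  i=12: Z-A = 25 → Z
  i=13: A-K = 16 → Q
  i=14: V-M =  9 → J
  i=15: Y-X =  1 → B
  i=16: O-P = 25 → Z
  i=17: E-O = 16 → Q
  i=18: D-U =  9 → J
  i=19: G-F =  1 → B
  i=20: N-O = 25 → Z
  i=21: E-O = 16 → Q
  shifts repeat with period 4: ZQJB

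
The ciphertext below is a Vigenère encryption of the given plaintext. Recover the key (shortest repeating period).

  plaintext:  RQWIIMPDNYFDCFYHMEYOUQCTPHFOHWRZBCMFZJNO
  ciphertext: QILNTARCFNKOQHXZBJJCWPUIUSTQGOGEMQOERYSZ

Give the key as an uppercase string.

ZSPFLOC

  i= 0: Q-R = 25 → Z
  i= 1: I-Q = 18 → S
  i= 2: L-W = 15 → P
  i= 3: N-I =  5 → F
  i= 4: T-I = 11 → L
  i= 5: A-M = 14 → O
  i= 6: R-P =  2 → C
  i= 7: C-D = 25 → Z
  i= 8: F-N = 18 → S
  i= 9: N-Y = 15 → P
  i=10: K-F =  5 → F
  i=11: O-D = 11 → L
  i=12: Q-C = 14 → O
  i=13: H-F =  2 → C
  i=14: X-Y = 25 → Z
  i=15: Z-H = 18 → S
  i=16: B-M = 15 → P
  i=17: J-E =  5 → F
  i=18: J-Y = 11 → L
  i=19: C-O = 14 → O
  i=20: W-U =  2 → C
  i=21: P-Q = 25 → Z
  i=22: U-C = 18 → S
  i=23: I-T = 15 → P
  i=24: U-P =  5 → F
  i=25: S-H = 11 → L
  i=26: T-F = 14 → O
  i=27: Q-O =  2 → C
  i=28: G-H = 25 → Z
  i=29: O-W = 18 → S
  i=30: G-R = 15 → P
  i=31: E-Z =  5 → F
  i=32: M-B = 11 → L
  i=33: Q-C = 14 → O
  i=34: O-M =  2 → C
  i=35: E-F = 25 → Z
  i=36: R-Z = 18 → S
  i=37: Y-J = 15 → P
  i=38: S-N =  5 → F
  i=39: Z-O = 11 → L
  shifts repeat with period 7: ZSPFLOC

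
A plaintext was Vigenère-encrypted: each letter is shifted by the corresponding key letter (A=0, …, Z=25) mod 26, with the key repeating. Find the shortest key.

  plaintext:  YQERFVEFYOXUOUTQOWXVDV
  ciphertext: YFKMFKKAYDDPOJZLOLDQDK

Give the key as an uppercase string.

  i= 0: Y-Y =  0 → A
  i= 1: F-Q = 15 → P
  i= 2: K-E =  6 → G
  i= 3: M-R = 21 → V
  i= 4: F-F =  0 → A
  i= 5: K-V = 15 → P
  i= 6: K-E =  6 → G
  i= 7: A-F = 21 → V
  i= 8: Y-Y =  0 → A
  i= 9: D-O = 15 → P
  i=10: D-X =  6 → G
  i=11: P-U = 21 → V
  i=12: O-O =  0 → A
  i=13: J-U = 15 → P
  i=14: Z-T =  6 → G
  i=15: L-Q = 21 → V
  i=16: O-O =  0 → A
  i=17: L-W = 15 → P
  i=18: D-X =  6 → G
  i=19: Q-V = 21 → V
  i=20: D-D =  0 → A
  i=21: K-V = 15 → P
  shifts repeat with period 4: APGV

APGV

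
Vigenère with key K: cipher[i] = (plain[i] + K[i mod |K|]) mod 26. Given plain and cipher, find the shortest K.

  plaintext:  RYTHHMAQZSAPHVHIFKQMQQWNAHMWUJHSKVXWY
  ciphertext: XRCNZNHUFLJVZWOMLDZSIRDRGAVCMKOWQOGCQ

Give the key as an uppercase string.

GTJGSBHE

  i= 0: X-R =  6 → G
  i= 1: R-Y = 19 → T
  i= 2: C-T =  9 → J
  i= 3: N-H =  6 → G
  i= 4: Z-H = 18 → S
  i= 5: N-M =  1 → B
  i= 6: H-A =  7 → H
  i= 7: U-Q =  4 → E
  i= 8: F-Z =  6 → G
  i= 9: L-S = 19 → T
  i=10: J-A =  9 → J
  i=11: V-P =  6 → G
  i=12: Z-H = 18 → S
  i=13: W-V =  1 → B
  i=14: O-H =  7 → H
  i=15: M-I =  4 → E
  i=16: L-F =  6 → G
  i=17: D-K = 19 → T
  i=18: Z-Q =  9 → J
  i=19: S-M =  6 → G
  i=20: I-Q = 18 → S
  i=21: R-Q =  1 → B
  i=22: D-W =  7 → H
  i=23: R-N =  4 → E
  i=24: G-A =  6 → G
  i=25: A-H = 19 → T
  i=26: V-M =  9 → J
  i=27: C-W =  6 → G
  i=28: M-U = 18 → S
  i=29: K-J =  1 → B
  i=30: O-H =  7 → H
  i=31: W-S =  4 → E
  i=32: Q-K =  6 → G
  i=33: O-V = 19 → T
  i=34: G-X =  9 → J
  i=35: C-W =  6 → G
  i=36: Q-Y = 18 → S
  shifts repeat with period 8: GTJGSBHE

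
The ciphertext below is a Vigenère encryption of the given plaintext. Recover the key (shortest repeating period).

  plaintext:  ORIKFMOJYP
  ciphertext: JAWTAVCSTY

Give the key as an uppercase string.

  i= 0: J-O = 21 → V
  i= 1: A-R =  9 → J
  i= 2: W-I = 14 → O
  i= 3: T-K =  9 → J
  i= 4: A-F = 21 → V
  i= 5: V-M =  9 → J
  i= 6: C-O = 14 → O
  i= 7: S-J =  9 → J
  i= 8: T-Y = 21 → V
  i= 9: Y-P =  9 → J
  shifts repeat with period 4: VJOJ

VJOJ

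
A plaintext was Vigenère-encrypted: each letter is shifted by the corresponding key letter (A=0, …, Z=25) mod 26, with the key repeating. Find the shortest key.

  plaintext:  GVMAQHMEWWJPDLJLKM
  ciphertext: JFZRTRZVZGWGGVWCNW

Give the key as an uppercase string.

  i= 0: J-G =  3 → D
  i= 1: F-V = 10 → K
  i= 2: Z-M = 13 → N
  i= 3: R-A = 17 → R
  i= 4: T-Q =  3 → D
  i= 5: R-H = 10 → K
  i= 6: Z-M = 13 → N
  i= 7: V-E = 17 → R
  i= 8: Z-W =  3 → D
  i= 9: G-W = 10 → K
  i=10: W-J = 13 → N
  i=11: G-P = 17 → R
  i=12: G-D =  3 → D
  i=13: V-L = 10 → K
  i=14: W-J = 13 → N
  i=15: C-L = 17 → R
  i=16: N-K =  3 → D
  i=17: W-M = 10 → K
  shifts repeat with period 4: DKNR

DKNR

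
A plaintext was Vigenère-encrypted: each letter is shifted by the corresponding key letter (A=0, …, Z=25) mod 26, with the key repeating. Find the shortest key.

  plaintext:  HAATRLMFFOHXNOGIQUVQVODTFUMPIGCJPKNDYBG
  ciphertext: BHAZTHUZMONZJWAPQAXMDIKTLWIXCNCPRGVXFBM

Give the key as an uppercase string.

UHAGCWI

  i= 0: B-H = 20 → U
  i= 1: H-A =  7 → H
  i= 2: A-A =  0 → A
  i= 3: Z-T =  6 → G
  i= 4: T-R =  2 → C
  i= 5: H-L = 22 → W
  i= 6: U-M =  8 → I
  i= 7: Z-F = 20 → U
  i= 8: M-F =  7 → H
  i= 9: O-O =  0 → A
  i=10: N-H =  6 → G
  i=11: Z-X =  2 → C
  i=12: J-N = 22 → W
  i=13: W-O =  8 → I
  i=14: A-G = 20 → U
  i=15: P-I =  7 → H
  i=16: Q-Q =  0 → A
  i=17: A-U =  6 → G
  i=18: X-V =  2 → C
  i=19: M-Q = 22 → W
  i=20: D-V =  8 → I
  i=21: I-O = 20 → U
  i=22: K-D =  7 → H
  i=23: T-T =  0 → A
  i=24: L-F =  6 → G
  i=25: W-U =  2 → C
  i=26: I-M = 22 → W
  i=27: X-P =  8 → I
  i=28: C-I = 20 → U
  i=29: N-G =  7 → H
  i=30: C-C =  0 → A
  i=31: P-J =  6 → G
  i=32: R-P =  2 → C
  i=33: G-K = 22 → W
  i=34: V-N =  8 → I
  i=35: X-D = 20 → U
  i=36: F-Y =  7 → H
  i=37: B-B =  0 → A
  i=38: M-G =  6 → G
  shifts repeat with period 7: UHAGCWI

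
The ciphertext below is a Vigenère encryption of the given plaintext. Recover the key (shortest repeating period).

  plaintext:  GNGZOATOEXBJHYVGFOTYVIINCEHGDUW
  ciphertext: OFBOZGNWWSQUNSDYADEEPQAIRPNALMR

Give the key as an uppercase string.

ISVPLGU

  i= 0: O-G =  8 → I
  i= 1: F-N = 18 → S
  i= 2: B-G = 21 → V
  i= 3: O-Z = 15 → P
  i= 4: Z-O = 11 → L
  i= 5: G-A =  6 → G
  i= 6: N-T = 20 → U
  i= 7: W-O =  8 → I
  i= 8: W-E = 18 → S
  i= 9: S-X = 21 → V
  i=10: Q-B = 15 → P
  i=11: U-J = 11 → L
  i=12: N-H =  6 → G
  i=13: S-Y = 20 → U
  i=14: D-V =  8 → I
  i=15: Y-G = 18 → S
  i=16: A-F = 21 → V
  i=17: D-O = 15 → P
  i=18: E-T = 11 → L
  i=19: E-Y =  6 → G
  i=20: P-V = 20 → U
  i=21: Q-I =  8 → I
  i=22: A-I = 18 → S
  i=23: I-N = 21 → V
  i=24: R-C = 15 → P
  i=25: P-E = 11 → L
  i=26: N-H =  6 → G
  i=27: A-G = 20 → U
  i=28: L-D =  8 → I
  i=29: M-U = 18 → S
  i=30: R-W = 21 → V
  shifts repeat with period 7: ISVPLGU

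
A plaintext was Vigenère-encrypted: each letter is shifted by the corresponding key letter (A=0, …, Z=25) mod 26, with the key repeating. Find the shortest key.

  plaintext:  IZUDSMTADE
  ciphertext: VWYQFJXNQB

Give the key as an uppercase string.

  i= 0: V-I = 13 → N
  i= 1: W-Z = 23 → X
  i= 2: Y-U =  4 → E
  i= 3: Q-D = 13 → N
  i= 4: F-S = 13 → N
  i= 5: J-M = 23 → X
  i= 6: X-T =  4 → E
  i= 7: N-A = 13 → N
  i= 8: Q-D = 13 → N
  i= 9: B-E = 23 → X
  shifts repeat with period 4: NXEN

NXEN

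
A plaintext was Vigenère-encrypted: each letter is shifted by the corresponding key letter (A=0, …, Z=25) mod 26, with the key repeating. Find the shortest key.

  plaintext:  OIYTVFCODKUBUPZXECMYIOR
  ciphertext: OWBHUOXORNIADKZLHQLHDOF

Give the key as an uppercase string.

AODOZJV

  i= 0: O-O =  0 → A
  i= 1: W-I = 14 → O
  i= 2: B-Y =  3 → D
  i= 3: H-T = 14 → O
  i= 4: U-V = 25 → Z
  i= 5: O-F =  9 → J
  i= 6: X-C = 21 → V
  i= 7: O-O =  0 → A
  i= 8: R-D = 14 → O
  i= 9: N-K =  3 → D
  i=10: I-U = 14 → O
  i=11: A-B = 25 → Z
  i=12: D-U =  9 → J
  i=13: K-P = 21 → V
  i=14: Z-Z =  0 → A
  i=15: L-X = 14 → O
  i=16: H-E =  3 → D
  i=17: Q-C = 14 → O
  i=18: L-M = 25 → Z
  i=19: H-Y =  9 → J
  i=20: D-I = 21 → V
  i=21: O-O =  0 → A
  i=22: F-R = 14 → O
  shifts repeat with period 7: AODOZJV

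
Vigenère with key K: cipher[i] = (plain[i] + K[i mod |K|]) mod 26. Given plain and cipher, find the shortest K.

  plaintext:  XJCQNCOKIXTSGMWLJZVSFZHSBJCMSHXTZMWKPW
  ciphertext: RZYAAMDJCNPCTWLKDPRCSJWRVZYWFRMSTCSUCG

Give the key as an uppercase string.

  i= 0: R-X = 20 → U
  i= 1: Z-J = 16 → Q
  i= 2: Y-C = 22 → W
  i= 3: A-Q = 10 → K
  i= 4: A-N = 13 → N
  i= 5: M-C = 10 → K
  i= 6: D-O = 15 → P
  i= 7: J-K = 25 → Z
  i= 8: C-I = 20 → U
  i= 9: N-X = 16 → Q
  i=10: P-T = 22 → W
  i=11: C-S = 10 → K
  i=12: T-G = 13 → N
  i=13: W-M = 10 → K
  i=14: L-W = 15 → P
  i=15: K-L = 25 → Z
  i=16: D-J = 20 → U
  i=17: P-Z = 16 → Q
  i=18: R-V = 22 → W
  i=19: C-S = 10 → K
  i=20: S-F = 13 → N
  i=21: J-Z = 10 → K
  i=22: W-H = 15 → P
  i=23: R-S = 25 → Z
  i=24: V-B = 20 → U
  i=25: Z-J = 16 → Q
  i=26: Y-C = 22 → W
  i=27: W-M = 10 → K
  i=28: F-S = 13 → N
  i=29: R-H = 10 → K
  i=30: M-X = 15 → P
  i=31: S-T = 25 → Z
  i=32: T-Z = 20 → U
  i=33: C-M = 16 → Q
  i=34: S-W = 22 → W
  i=35: U-K = 10 → K
  i=36: C-P = 13 → N
  i=37: G-W = 10 → K
  shifts repeat with period 8: UQWKNKPZ

UQWKNKPZ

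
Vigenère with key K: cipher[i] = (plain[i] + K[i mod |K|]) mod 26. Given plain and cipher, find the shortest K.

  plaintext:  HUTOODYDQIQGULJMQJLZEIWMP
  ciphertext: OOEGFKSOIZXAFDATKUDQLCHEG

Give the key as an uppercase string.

  i= 0: O-H =  7 → H
  i= 1: O-U = 20 → U
  i= 2: E-T = 11 → L
  i= 3: G-O = 18 → S
  i= 4: F-O = 17 → R
  i= 5: K-D =  7 → H
  i= 6: S-Y = 20 → U
  i= 7: O-D = 11 → L
  i= 8: I-Q = 18 → S
  i= 9: Z-I = 17 → R
  i=10: X-Q =  7 → H
  i=11: A-G = 20 → U
  i=12: F-U = 11 → L
  i=13: D-L = 18 → S
  i=14: A-J = 17 → R
  i=15: T-M =  7 → H
  i=16: K-Q = 20 → U
  i=17: U-J = 11 → L
  i=18: D-L = 18 → S
  i=19: Q-Z = 17 → R
  i=20: L-E =  7 → H
  i=21: C-I = 20 → U
  i=22: H-W = 11 → L
  i=23: E-M = 18 → S
  i=24: G-P = 17 → R
  shifts repeat with period 5: HULSR

HULSR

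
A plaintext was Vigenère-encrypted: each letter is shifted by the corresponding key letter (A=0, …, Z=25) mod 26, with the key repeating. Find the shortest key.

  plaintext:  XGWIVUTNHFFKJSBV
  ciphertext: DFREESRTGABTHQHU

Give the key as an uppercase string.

  i= 0: D-X =  6 → G
  i= 1: F-G = 25 → Z
  i= 2: R-W = 21 → V
  i= 3: E-I = 22 → W
  i= 4: E-V =  9 → J
  i= 5: S-U = 24 → Y
  i= 6: R-T = 24 → Y
  i= 7: T-N =  6 → G
  i= 8: G-H = 25 → Z
  i= 9: A-F = 21 → V
  i=10: B-F = 22 → W
  i=11: T-K =  9 → J
  i=12: H-J = 24 → Y
  i=13: Q-S = 24 → Y
  i=14: H-B =  6 → G
  i=15: U-V = 25 → Z
  shifts repeat with period 7: GZVWJYY

GZVWJYY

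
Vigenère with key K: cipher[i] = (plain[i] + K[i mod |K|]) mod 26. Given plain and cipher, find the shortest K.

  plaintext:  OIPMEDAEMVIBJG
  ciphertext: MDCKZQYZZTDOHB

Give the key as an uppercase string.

  i= 0: M-O = 24 → Y
  i= 1: D-I = 21 → V
  i= 2: C-P = 13 → N
  i= 3: K-M = 24 → Y
  i= 4: Z-E = 21 → V
  i= 5: Q-D = 13 → N
  i= 6: Y-A = 24 → Y
  i= 7: Z-E = 21 → V
  i= 8: Z-M = 13 → N
  i= 9: T-V = 24 → Y
  i=10: D-I = 21 → V
  i=11: O-B = 13 → N
  i=12: H-J = 24 → Y
  i=13: B-G = 21 → V
  shifts repeat with period 3: YVN

YVN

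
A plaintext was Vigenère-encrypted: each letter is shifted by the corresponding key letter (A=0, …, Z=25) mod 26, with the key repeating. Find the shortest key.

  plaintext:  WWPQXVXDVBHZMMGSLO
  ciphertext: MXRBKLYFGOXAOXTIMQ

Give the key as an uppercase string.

QBCLN

  i= 0: M-W = 16 → Q
  i= 1: X-W =  1 → B
  i= 2: R-P =  2 → C
  i= 3: B-Q = 11 → L
  i= 4: K-X = 13 → N
  i= 5: L-V = 16 → Q
  i= 6: Y-X =  1 → B
  i= 7: F-D =  2 → C
  i= 8: G-V = 11 → L
  i= 9: O-B = 13 → N
  i=10: X-H = 16 → Q
  i=11: A-Z =  1 → B
  i=12: O-M =  2 → C
  i=13: X-M = 11 → L
  i=14: T-G = 13 → N
  i=15: I-S = 16 → Q
  i=16: M-L =  1 → B
  i=17: Q-O =  2 → C
  shifts repeat with period 5: QBCLN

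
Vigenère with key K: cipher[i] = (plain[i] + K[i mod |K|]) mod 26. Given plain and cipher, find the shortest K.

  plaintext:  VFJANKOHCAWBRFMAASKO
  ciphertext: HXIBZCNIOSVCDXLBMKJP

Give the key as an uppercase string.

  i= 0: H-V = 12 → M
  i= 1: X-F = 18 → S
  i= 2: I-J = 25 → Z
  i= 3: B-A =  1 → B
  i= 4: Z-N = 12 → M
  i= 5: C-K = 18 → S
  i= 6: N-O = 25 → Z
  i= 7: I-H =  1 → B
  i= 8: O-C = 12 → M
  i= 9: S-A = 18 → S
  i=10: V-W = 25 → Z
  i=11: C-B =  1 → B
  i=12: D-R = 12 → M
  i=13: X-F = 18 → S
  i=14: L-M = 25 → Z
  i=15: B-A =  1 → B
  i=16: M-A = 12 → M
  i=17: K-S = 18 → S
  i=18: J-K = 25 → Z
  i=19: P-O =  1 → B
  shifts repeat with period 4: MSZB

MSZB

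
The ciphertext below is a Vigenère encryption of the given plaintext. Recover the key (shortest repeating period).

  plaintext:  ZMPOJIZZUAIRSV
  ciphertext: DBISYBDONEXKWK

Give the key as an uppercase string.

  i= 0: D-Z =  4 → E
  i= 1: B-M = 15 → P
  i= 2: I-P = 19 → T
  i= 3: S-O =  4 → E
  i= 4: Y-J = 15 → P
  i= 5: B-I = 19 → T
  i= 6: D-Z =  4 → E
  i= 7: O-Z = 15 → P
  i= 8: N-U = 19 → T
  i= 9: E-A =  4 → E
  i=10: X-I = 15 → P
  i=11: K-R = 19 → T
  i=12: W-S =  4 → E
  i=13: K-V = 15 → P
  shifts repeat with period 3: EPT

EPT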